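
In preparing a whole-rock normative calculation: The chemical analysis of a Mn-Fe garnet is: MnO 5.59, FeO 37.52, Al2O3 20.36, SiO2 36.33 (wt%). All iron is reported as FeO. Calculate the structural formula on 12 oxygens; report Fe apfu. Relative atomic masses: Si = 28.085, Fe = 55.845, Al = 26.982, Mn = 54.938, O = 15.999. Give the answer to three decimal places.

MnO (M=70.937): mol = 0.07880; Mn = 0.07880, O = 0.07880.
FeO (M=71.844): mol = 0.52224; Fe = 0.52224, O = 0.52224.
Al2O3 (M=101.961): mol = 0.19968; Al = 0.39936, O = 0.59904.
SiO2 (M=60.083): mol = 0.60466; Si = 0.60466, O = 1.20932.
ΣO = 2.40940; factor = 12/ΣO = 4.98049.
Fe apfu = 0.52224 × 4.98049 = 2.601.

2.601 Fe apfu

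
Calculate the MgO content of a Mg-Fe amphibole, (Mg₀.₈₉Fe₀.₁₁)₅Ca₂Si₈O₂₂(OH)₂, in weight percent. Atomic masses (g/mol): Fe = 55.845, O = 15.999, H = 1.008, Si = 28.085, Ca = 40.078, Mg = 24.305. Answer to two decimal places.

Formula mass = 829.700 g/mol.
4.45 Mg → 4.4500 mol MgO per formula unit; M(MgO) = 40.304, so MgO mass = 179.353 g.
179.353/829.700 × 100 = 21.62 wt%.

21.62 wt%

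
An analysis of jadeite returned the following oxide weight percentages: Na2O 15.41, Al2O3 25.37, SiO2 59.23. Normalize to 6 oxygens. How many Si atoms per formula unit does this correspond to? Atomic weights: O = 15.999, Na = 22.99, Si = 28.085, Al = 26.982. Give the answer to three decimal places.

Na2O: 15.41/61.979 = 0.24863 mol → 0.49726 mol Na, 0.24863 mol O.
Al2O3: 25.37/101.961 = 0.24882 mol → 0.49764 mol Al, 0.74646 mol O.
SiO2: 59.23/60.083 = 0.98580 mol → 0.98580 mol Si, 1.97160 mol O.
Total oxygen = 2.96669 mol. Normalization factor = 6/2.96669 = 2.02246.
Si per 6 O = 0.98580 × 2.02246 = 1.994.

1.994 Si apfu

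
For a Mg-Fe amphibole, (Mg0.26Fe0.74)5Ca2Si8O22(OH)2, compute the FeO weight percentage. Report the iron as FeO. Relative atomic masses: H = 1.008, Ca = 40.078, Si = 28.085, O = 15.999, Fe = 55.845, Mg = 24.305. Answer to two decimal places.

M((Mg0.26Fe0.74)5Ca2Si8O22(OH)2) = 929.051 g/mol; M(FeO) = 71.844 g/mol.
Moles FeO per formula unit = 3.70 Fe ÷ 1 = 3.7000.
FeO fraction = (3.7000 × 71.844) / 929.051 = 265.823/929.051 = 0.2861.

28.61 wt%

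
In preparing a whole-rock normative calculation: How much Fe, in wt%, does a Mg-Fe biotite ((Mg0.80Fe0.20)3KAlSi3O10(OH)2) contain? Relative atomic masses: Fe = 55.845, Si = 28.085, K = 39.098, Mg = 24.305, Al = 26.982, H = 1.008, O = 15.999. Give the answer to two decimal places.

M((Mg0.80Fe0.20)3KAlSi3O10(OH)2) = 436.178 g/mol.
Fe contributes 0.60 × 55.845 = 33.507 g per mole.
33.507/436.178 = 0.0768 → 7.68%.

7.68 wt%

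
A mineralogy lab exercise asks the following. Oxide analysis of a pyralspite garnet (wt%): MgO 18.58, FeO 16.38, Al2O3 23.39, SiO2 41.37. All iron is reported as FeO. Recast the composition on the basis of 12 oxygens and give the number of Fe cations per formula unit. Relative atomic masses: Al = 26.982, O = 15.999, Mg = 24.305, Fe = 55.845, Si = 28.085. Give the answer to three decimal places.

0.993 Fe apfu

18.58 wt% MgO ÷ 40.304 g/mol = 0.46100 mol, giving 0.46100 Mg and 0.46100 O.
16.38 wt% FeO ÷ 71.844 g/mol = 0.22799 mol, giving 0.22799 Fe and 0.22799 O.
23.39 wt% Al2O3 ÷ 101.961 g/mol = 0.22940 mol, giving 0.45880 Al and 0.68820 O.
41.37 wt% SiO2 ÷ 60.083 g/mol = 0.68855 mol, giving 0.68855 Si and 1.37710 O.
Oxygen sums to 2.75429; scaling by 12/2.75429 = 4.35684 puts the formula on 12 O.
Fe: 0.22799 × 4.35684 = 0.993 atoms per formula unit.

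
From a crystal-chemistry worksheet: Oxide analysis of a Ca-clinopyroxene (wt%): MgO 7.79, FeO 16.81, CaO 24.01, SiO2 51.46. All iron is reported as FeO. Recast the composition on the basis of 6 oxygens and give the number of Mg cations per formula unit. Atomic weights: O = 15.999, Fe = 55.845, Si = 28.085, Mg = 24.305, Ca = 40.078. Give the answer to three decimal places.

MgO (M=40.304): mol = 0.19328; Mg = 0.19328, O = 0.19328.
FeO (M=71.844): mol = 0.23398; Fe = 0.23398, O = 0.23398.
CaO (M=56.077): mol = 0.42816; Ca = 0.42816, O = 0.42816.
SiO2 (M=60.083): mol = 0.85648; Si = 0.85648, O = 1.71296.
ΣO = 2.56838; factor = 6/ΣO = 2.33610.
Mg apfu = 0.19328 × 2.33610 = 0.452.

0.452 Mg apfu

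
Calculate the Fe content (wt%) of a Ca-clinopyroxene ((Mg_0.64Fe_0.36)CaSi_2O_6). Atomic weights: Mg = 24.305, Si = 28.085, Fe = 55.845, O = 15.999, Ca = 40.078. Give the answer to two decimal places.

8.82 wt%

Molar mass of (Mg_0.64Fe_0.36)CaSi_2O_6: 0.64×24.305 + 0.36×55.845 + 1×40.078 + 2×28.085 + 6×15.999 = 227.901 g/mol.
Mass of Fe per formula unit: 0.36 × 55.845 = 20.104 g.
Weight fraction Fe = 20.104 / 227.901 = 0.0882.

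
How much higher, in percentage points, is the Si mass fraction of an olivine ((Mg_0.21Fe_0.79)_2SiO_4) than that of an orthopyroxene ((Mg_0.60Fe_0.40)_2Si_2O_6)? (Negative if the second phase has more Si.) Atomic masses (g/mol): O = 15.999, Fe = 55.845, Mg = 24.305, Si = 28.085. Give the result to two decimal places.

M((Mg_0.21Fe_0.79)_2SiO_4) = 190.524 g/mol, so wt% Si = 28.085/190.524 × 100 = 14.74%.
M((Mg_0.60Fe_0.40)_2Si_2O_6) = 226.006 g/mol, so wt% Si = 56.170/226.006 × 100 = 24.85%.
14.74 − 24.85 = -10.11 pp.

-10.11 percentage points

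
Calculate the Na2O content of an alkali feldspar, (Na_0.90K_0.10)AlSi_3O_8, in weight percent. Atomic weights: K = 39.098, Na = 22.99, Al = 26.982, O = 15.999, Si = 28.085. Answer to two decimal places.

Molar mass of (Na_0.90K_0.10)AlSi_3O_8 = 0.90*22.99 + 0.10*39.098 + 1*26.982 + 3*28.085 + 8*15.999 = 263.830 g/mol.
Each formula unit contains 0.90 Na, equivalent to 0.90/2 = 0.4500 mol Na2O.
M(Na2O) = 2×22.99 + 1×15.999 = 61.979 g/mol.
Mass of Na2O per formula unit = 0.4500 × 61.979 = 27.891 g.
Na2O wt% = 27.891 / 263.830 × 100 = 10.57%.

10.57 wt%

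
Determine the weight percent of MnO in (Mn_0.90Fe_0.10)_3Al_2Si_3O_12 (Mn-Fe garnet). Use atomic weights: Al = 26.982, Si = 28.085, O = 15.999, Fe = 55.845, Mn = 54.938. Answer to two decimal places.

Formula mass = 495.293 g/mol.
2.70 Mn → 2.7000 mol MnO per formula unit; M(MnO) = 70.937, so MnO mass = 191.530 g.
191.530/495.293 × 100 = 38.67 wt%.

38.67 wt%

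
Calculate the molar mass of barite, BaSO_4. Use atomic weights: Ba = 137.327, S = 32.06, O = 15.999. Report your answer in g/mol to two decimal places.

The formula mass is the sum 1·137.327 + 1·32.06 + 4·15.999.

233.38 g/mol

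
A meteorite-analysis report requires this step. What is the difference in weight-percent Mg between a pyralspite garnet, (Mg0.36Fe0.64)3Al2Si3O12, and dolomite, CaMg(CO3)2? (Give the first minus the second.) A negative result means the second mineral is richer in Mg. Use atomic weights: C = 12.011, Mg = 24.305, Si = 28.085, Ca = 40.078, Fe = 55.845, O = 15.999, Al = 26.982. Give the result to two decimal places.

-7.52 percentage points

Mg in (Mg0.36Fe0.64)3Al2Si3O12: molar mass 463.679 g/mol; 1.08×24.305 = 26.249 g → 5.66 wt%.
Mg in CaMg(CO3)2: molar mass 184.399 g/mol; 1×24.305 = 24.305 g → 13.18 wt%.
Difference = 5.66 − 13.18 = -7.52 percentage points.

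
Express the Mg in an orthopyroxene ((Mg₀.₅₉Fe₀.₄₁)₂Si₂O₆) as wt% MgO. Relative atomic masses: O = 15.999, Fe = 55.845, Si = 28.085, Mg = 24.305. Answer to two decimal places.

M((Mg₀.₅₉Fe₀.₄₁)₂Si₂O₆) = 226.637 g/mol; M(MgO) = 40.304 g/mol.
Moles MgO per formula unit = 1.18 Mg ÷ 1 = 1.1800.
MgO fraction = (1.1800 × 40.304) / 226.637 = 47.559/226.637 = 0.2098.

20.98 wt%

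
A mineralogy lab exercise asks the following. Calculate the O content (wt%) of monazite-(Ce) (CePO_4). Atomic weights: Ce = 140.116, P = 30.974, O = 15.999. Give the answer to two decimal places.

27.22 wt%

Formula mass = 1*140.116 + 1*30.974 + 4*15.999 = 235.086 g/mol, of which 63.996 g is O.
So O makes up 63.996/235.086 = 0.2722 of the mass, i.e. 27.22%.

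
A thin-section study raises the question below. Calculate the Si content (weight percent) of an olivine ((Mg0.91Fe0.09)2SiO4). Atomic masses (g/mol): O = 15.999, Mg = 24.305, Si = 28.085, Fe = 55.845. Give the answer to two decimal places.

19.19 weight percent

Formula mass = 1.82·24.305 + 0.18·55.845 + 1·28.085 + 4·15.999 = 146.368 g/mol, of which 28.085 g is Si.
So Si makes up 28.085/146.368 = 0.1919 of the mass, i.e. 19.19%.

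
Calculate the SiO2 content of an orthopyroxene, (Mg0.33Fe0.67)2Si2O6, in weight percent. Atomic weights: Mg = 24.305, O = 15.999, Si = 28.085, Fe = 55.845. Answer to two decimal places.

49.44 wt%

Formula mass = 243.038 g/mol.
2 Si → 2.0000 mol SiO2 per formula unit; M(SiO2) = 60.083, so SiO2 mass = 120.166 g.
120.166/243.038 × 100 = 49.44 wt%.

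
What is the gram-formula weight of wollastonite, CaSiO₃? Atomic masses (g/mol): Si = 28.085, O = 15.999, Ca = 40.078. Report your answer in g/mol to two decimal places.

116.16 g/mol

Ca: 1 × 40.078 = 40.0780
Si: 1 × 28.085 = 28.0850
O: 3 × 15.999 = 47.9970
Summing the contributions gives the formula mass.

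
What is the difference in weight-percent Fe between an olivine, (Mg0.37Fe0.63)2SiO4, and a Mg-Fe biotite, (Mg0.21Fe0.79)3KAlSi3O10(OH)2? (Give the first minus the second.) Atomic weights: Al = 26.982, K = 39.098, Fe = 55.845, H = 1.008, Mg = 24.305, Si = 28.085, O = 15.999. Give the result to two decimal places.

First mineral: 70.365 g Fe in 180.431 g formula = 39.00 wt% Fe.
Second mineral: 132.353 g Fe in 492.004 g formula = 26.90 wt% Fe.
39.00% − 26.90% gives a difference of 12.10 percentage points.

12.10 percentage points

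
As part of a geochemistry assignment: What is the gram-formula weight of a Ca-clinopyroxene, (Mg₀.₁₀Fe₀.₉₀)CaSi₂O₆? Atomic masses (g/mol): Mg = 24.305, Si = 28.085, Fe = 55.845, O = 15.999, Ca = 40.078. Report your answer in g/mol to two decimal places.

M = 0.10(24.305) + 0.90(55.845) + 1(40.078) + 2(28.085) + 6(15.999)

244.93 g/mol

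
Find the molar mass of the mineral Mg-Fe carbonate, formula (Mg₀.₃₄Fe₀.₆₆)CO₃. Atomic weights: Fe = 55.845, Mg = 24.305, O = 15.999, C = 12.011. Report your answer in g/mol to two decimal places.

The formula mass is the sum 0.34*24.305 + 0.66*55.845 + 1*12.011 + 3*15.999.

105.13 g/mol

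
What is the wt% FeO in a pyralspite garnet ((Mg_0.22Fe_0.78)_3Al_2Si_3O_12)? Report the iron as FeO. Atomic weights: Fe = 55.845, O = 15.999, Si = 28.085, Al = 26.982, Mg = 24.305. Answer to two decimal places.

35.25 wt%

Formula mass = 476.926 g/mol.
2.34 Fe → 2.3400 mol FeO per formula unit; M(FeO) = 71.844, so FeO mass = 168.115 g.
168.115/476.926 × 100 = 35.25 wt%.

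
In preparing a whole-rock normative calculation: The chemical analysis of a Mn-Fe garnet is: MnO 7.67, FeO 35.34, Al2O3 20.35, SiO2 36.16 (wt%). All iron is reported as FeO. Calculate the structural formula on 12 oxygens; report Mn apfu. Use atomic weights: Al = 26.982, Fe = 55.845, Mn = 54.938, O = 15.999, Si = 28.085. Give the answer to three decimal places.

0.540 Mn apfu

7.67 wt% MnO ÷ 70.937 g/mol = 0.10812 mol, giving 0.10812 Mn and 0.10812 O.
35.34 wt% FeO ÷ 71.844 g/mol = 0.49190 mol, giving 0.49190 Fe and 0.49190 O.
20.35 wt% Al2O3 ÷ 101.961 g/mol = 0.19959 mol, giving 0.39918 Al and 0.59877 O.
36.16 wt% SiO2 ÷ 60.083 g/mol = 0.60183 mol, giving 0.60183 Si and 1.20366 O.
Oxygen sums to 2.40245; scaling by 12/2.40245 = 4.99490 puts the formula on 12 O.
Mn: 0.10812 × 4.99490 = 0.540 atoms per formula unit.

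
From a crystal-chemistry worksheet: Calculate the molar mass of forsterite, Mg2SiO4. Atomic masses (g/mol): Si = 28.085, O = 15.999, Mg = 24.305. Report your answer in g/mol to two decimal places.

140.69 g/mol

M = 2*24.305 + 1*28.085 + 4*15.999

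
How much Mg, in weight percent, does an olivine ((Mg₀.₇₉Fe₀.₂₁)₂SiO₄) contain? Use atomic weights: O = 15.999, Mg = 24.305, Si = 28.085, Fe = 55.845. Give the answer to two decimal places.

Molar mass of (Mg₀.₇₉Fe₀.₂₁)₂SiO₄: 1.58×24.305 + 0.42×55.845 + 1×28.085 + 4×15.999 = 153.938 g/mol.
Mass of Mg per formula unit: 1.58 × 24.305 = 38.402 g.
Weight fraction Mg = 38.402 / 153.938 = 0.2495.

24.95 weight percent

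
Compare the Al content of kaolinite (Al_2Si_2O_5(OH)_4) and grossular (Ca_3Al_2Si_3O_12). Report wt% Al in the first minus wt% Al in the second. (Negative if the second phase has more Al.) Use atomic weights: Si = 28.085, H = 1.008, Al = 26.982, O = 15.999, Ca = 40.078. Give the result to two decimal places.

8.92 percentage points

Al in Al_2Si_2O_5(OH)_4: molar mass 258.157 g/mol; 2×26.982 = 53.964 g → 20.90 wt%.
Al in Ca_3Al_2Si_3O_12: molar mass 450.441 g/mol; 2×26.982 = 53.964 g → 11.98 wt%.
Difference = 20.90 − 11.98 = 8.92 percentage points.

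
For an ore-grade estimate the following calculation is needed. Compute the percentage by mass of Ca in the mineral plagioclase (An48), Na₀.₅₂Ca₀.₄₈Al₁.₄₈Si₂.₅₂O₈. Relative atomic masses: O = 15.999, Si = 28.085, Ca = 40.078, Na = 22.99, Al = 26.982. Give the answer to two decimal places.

Molar mass of Na₀.₅₂Ca₀.₄₈Al₁.₄₈Si₂.₅₂O₈: 0.52*22.99 + 0.48*40.078 + 1.48*26.982 + 2.52*28.085 + 8*15.999 = 269.892 g/mol.
Mass of Ca per formula unit: 0.48 × 40.078 = 19.237 g.
Weight fraction Ca = 19.237 / 269.892 = 0.0713.

7.13 mass %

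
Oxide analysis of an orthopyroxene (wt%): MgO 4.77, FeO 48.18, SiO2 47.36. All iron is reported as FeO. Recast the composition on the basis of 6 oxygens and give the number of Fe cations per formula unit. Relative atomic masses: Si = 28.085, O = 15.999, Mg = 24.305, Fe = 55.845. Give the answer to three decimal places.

1.701 Fe apfu

4.77 wt% MgO ÷ 40.304 g/mol = 0.11835 mol, giving 0.11835 Mg and 0.11835 O.
48.18 wt% FeO ÷ 71.844 g/mol = 0.67062 mol, giving 0.67062 Fe and 0.67062 O.
47.36 wt% SiO2 ÷ 60.083 g/mol = 0.78824 mol, giving 0.78824 Si and 1.57648 O.
Oxygen sums to 2.36545; scaling by 6/2.36545 = 2.53652 puts the formula on 6 O.
Fe: 0.67062 × 2.53652 = 1.701 atoms per formula unit.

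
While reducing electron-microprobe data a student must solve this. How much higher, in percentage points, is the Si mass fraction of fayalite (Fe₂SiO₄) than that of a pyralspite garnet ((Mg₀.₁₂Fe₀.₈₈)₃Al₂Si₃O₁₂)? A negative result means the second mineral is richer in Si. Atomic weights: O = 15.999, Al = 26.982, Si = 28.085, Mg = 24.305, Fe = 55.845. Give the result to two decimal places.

-3.54 percentage points

Si in Fe₂SiO₄: molar mass 203.771 g/mol; 1×28.085 = 28.085 g → 13.78 wt%.
Si in (Mg₀.₁₂Fe₀.₈₈)₃Al₂Si₃O₁₂: molar mass 486.388 g/mol; 3×28.085 = 84.255 g → 17.32 wt%.
Difference = 13.78 − 17.32 = -3.54 percentage points.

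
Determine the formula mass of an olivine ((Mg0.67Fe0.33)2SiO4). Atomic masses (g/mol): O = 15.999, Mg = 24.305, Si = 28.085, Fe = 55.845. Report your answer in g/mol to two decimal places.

Mg: 1.34 × 24.305 = 32.5687
Fe: 0.66 × 55.845 = 36.8577
Si: 1 × 28.085 = 28.0850
O: 4 × 15.999 = 63.9960
Summing the contributions gives the formula mass.

161.51 g/mol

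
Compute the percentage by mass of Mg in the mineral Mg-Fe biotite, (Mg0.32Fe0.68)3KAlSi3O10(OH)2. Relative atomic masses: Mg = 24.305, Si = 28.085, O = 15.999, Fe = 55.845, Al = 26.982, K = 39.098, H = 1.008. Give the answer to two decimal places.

4.84 weight percent

M((Mg0.32Fe0.68)3KAlSi3O10(OH)2) = 481.596 g/mol.
Mg contributes 0.96 × 24.305 = 23.333 g per mole.
23.333/481.596 = 0.0484 → 4.84%.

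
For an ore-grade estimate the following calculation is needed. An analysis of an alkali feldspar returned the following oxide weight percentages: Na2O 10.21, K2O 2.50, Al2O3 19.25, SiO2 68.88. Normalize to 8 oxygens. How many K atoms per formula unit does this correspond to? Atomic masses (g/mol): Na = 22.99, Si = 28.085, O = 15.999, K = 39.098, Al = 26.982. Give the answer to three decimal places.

0.139 K apfu

10.21 wt% Na2O ÷ 61.979 g/mol = 0.16473 mol, giving 0.32946 Na and 0.16473 O.
2.50 wt% K2O ÷ 94.195 g/mol = 0.02654 mol, giving 0.05308 K and 0.02654 O.
19.25 wt% Al2O3 ÷ 101.961 g/mol = 0.18880 mol, giving 0.37760 Al and 0.56640 O.
68.88 wt% SiO2 ÷ 60.083 g/mol = 1.14641 mol, giving 1.14641 Si and 2.29282 O.
Oxygen sums to 3.05049; scaling by 8/3.05049 = 2.62253 puts the formula on 8 O.
K: 0.05308 × 2.62253 = 0.139 atoms per formula unit.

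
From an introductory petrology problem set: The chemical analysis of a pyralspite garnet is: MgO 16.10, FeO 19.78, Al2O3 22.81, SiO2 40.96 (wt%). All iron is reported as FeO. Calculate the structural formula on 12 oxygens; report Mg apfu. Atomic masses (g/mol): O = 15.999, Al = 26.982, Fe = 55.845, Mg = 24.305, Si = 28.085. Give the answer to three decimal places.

1.769 Mg apfu

16.10 wt% MgO ÷ 40.304 g/mol = 0.39946 mol, giving 0.39946 Mg and 0.39946 O.
19.78 wt% FeO ÷ 71.844 g/mol = 0.27532 mol, giving 0.27532 Fe and 0.27532 O.
22.81 wt% Al2O3 ÷ 101.961 g/mol = 0.22371 mol, giving 0.44742 Al and 0.67113 O.
40.96 wt% SiO2 ÷ 60.083 g/mol = 0.68172 mol, giving 0.68172 Si and 1.36344 O.
Oxygen sums to 2.70935; scaling by 12/2.70935 = 4.42911 puts the formula on 12 O.
Mg: 0.39946 × 4.42911 = 1.769 atoms per formula unit.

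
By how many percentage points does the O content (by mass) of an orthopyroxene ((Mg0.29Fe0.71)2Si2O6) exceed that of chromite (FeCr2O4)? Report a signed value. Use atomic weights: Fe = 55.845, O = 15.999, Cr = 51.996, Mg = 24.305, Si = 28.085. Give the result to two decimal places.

O in (Mg0.29Fe0.71)2Si2O6: molar mass 245.561 g/mol; 6×15.999 = 95.994 g → 39.09 wt%.
O in FeCr2O4: molar mass 223.833 g/mol; 4×15.999 = 63.996 g → 28.59 wt%.
Difference = 39.09 − 28.59 = 10.50 percentage points.

10.50 percentage points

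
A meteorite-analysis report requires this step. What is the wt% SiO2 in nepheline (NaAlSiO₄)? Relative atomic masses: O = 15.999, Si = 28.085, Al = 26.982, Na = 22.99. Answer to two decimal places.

42.30 wt%

Molar mass of NaAlSiO₄ = 1·22.99 + 1·26.982 + 1·28.085 + 4·15.999 = 142.053 g/mol.
Each formula unit contains 1 Si, equivalent to 1/1 = 1.0000 mol SiO2.
M(SiO2) = 1×28.085 + 2×15.999 = 60.083 g/mol.
Mass of SiO2 per formula unit = 1.0000 × 60.083 = 60.083 g.
SiO2 wt% = 60.083 / 142.053 × 100 = 42.30%.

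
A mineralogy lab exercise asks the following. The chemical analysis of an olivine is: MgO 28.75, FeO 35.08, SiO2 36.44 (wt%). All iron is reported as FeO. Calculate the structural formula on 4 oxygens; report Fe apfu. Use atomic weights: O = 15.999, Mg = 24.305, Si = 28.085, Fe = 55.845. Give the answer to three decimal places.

MgO (M=40.304): mol = 0.71333; Mg = 0.71333, O = 0.71333.
FeO (M=71.844): mol = 0.48828; Fe = 0.48828, O = 0.48828.
SiO2 (M=60.083): mol = 0.60649; Si = 0.60649, O = 1.21298.
ΣO = 2.41459; factor = 4/ΣO = 1.65660.
Fe apfu = 0.48828 × 1.65660 = 0.809.

0.809 Fe apfu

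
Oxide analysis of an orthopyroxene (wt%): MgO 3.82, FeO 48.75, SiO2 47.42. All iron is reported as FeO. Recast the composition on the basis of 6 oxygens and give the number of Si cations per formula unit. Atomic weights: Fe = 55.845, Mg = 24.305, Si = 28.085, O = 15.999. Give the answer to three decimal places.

2.014 Si apfu

MgO (M=40.304): mol = 0.09478; Mg = 0.09478, O = 0.09478.
FeO (M=71.844): mol = 0.67855; Fe = 0.67855, O = 0.67855.
SiO2 (M=60.083): mol = 0.78924; Si = 0.78924, O = 1.57848.
ΣO = 2.35181; factor = 6/ΣO = 2.55123.
Si apfu = 0.78924 × 2.55123 = 2.014.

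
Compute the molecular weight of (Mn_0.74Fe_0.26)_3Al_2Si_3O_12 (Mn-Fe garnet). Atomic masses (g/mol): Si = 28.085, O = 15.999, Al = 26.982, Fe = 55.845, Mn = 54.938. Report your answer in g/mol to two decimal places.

495.73 g/mol

M = 2.22*54.938 + 0.78*55.845 + 2*26.982 + 3*28.085 + 12*15.999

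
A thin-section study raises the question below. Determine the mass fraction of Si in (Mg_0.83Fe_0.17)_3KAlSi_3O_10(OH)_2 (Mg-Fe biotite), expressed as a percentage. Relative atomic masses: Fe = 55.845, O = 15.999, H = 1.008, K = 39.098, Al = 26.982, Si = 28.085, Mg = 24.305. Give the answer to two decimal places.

19.44 wt%

M((Mg_0.83Fe_0.17)_3KAlSi_3O_10(OH)_2) = 433.339 g/mol.
Si contributes 3 × 28.085 = 84.255 g per mole.
84.255/433.339 = 0.1944 → 19.44%.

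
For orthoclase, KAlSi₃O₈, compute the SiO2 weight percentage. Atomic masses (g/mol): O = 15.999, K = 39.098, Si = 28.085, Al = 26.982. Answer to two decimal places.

Molar mass of KAlSi₃O₈ = 1*39.098 + 1*26.982 + 3*28.085 + 8*15.999 = 278.327 g/mol.
Each formula unit contains 3 Si, equivalent to 3/1 = 3.0000 mol SiO2.
M(SiO2) = 1×28.085 + 2×15.999 = 60.083 g/mol.
Mass of SiO2 per formula unit = 3.0000 × 60.083 = 180.249 g.
SiO2 wt% = 180.249 / 278.327 × 100 = 64.76%.

64.76 wt%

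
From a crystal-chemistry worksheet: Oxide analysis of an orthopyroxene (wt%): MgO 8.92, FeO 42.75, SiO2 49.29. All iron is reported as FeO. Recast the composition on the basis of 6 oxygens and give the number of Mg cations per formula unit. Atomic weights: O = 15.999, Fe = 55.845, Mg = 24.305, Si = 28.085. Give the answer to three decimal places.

0.540 Mg apfu

MgO: 8.92/40.304 = 0.22132 mol → 0.22132 mol Mg, 0.22132 mol O.
FeO: 42.75/71.844 = 0.59504 mol → 0.59504 mol Fe, 0.59504 mol O.
SiO2: 49.29/60.083 = 0.82037 mol → 0.82037 mol Si, 1.64074 mol O.
Total oxygen = 2.45710 mol. Normalization factor = 6/2.45710 = 2.44190.
Mg per 6 O = 0.22132 × 2.44190 = 0.540.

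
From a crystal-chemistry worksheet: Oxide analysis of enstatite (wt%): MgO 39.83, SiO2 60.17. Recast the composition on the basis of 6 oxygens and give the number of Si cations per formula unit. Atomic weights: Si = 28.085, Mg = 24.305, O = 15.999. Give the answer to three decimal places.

2.009 Si apfu

MgO: 39.83/40.304 = 0.98824 mol → 0.98824 mol Mg, 0.98824 mol O.
SiO2: 60.17/60.083 = 1.00145 mol → 1.00145 mol Si, 2.00290 mol O.
Total oxygen = 2.99114 mol. Normalization factor = 6/2.99114 = 2.00592.
Si per 6 O = 1.00145 × 2.00592 = 2.009.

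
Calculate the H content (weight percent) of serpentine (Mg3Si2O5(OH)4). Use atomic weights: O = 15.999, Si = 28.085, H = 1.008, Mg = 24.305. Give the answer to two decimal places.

Formula mass = 3·24.305 + 2·28.085 + 9·15.999 + 4·1.008 = 277.108 g/mol, of which 4.032 g is H.
So H makes up 4.032/277.108 = 0.0146 of the mass, i.e. 1.46%.

1.46 weight percent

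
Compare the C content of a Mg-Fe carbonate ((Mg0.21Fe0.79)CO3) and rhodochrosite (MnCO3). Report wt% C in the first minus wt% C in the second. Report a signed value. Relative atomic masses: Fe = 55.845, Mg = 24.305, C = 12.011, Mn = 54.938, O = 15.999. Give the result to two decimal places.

0.55 percentage points

C in (Mg0.21Fe0.79)CO3: molar mass 109.230 g/mol; 1×12.011 = 12.011 g → 11.00 wt%.
C in MnCO3: molar mass 114.946 g/mol; 1×12.011 = 12.011 g → 10.45 wt%.
Difference = 11.00 − 10.45 = 0.55 percentage points.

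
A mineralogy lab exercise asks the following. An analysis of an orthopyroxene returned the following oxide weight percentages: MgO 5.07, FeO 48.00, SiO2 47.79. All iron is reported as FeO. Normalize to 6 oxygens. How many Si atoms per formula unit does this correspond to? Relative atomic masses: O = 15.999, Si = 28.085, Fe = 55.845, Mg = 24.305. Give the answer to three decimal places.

2.001 Si apfu

MgO: 5.07/40.304 = 0.12579 mol → 0.12579 mol Mg, 0.12579 mol O.
FeO: 48.00/71.844 = 0.66811 mol → 0.66811 mol Fe, 0.66811 mol O.
SiO2: 47.79/60.083 = 0.79540 mol → 0.79540 mol Si, 1.59080 mol O.
Total oxygen = 2.38470 mol. Normalization factor = 6/2.38470 = 2.51604.
Si per 6 O = 0.79540 × 2.51604 = 2.001.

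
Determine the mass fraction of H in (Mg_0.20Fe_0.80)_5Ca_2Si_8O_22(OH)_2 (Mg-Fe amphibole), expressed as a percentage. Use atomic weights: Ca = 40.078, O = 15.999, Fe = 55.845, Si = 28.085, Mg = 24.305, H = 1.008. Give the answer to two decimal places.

Molar mass of (Mg_0.20Fe_0.80)_5Ca_2Si_8O_22(OH)_2: 1*24.305 + 4*55.845 + 2*40.078 + 8*28.085 + 24*15.999 + 2*1.008 = 938.513 g/mol.
Mass of H per formula unit: 2 × 1.008 = 2.016 g.
Weight fraction H = 2.016 / 938.513 = 0.0021.

0.21 mass %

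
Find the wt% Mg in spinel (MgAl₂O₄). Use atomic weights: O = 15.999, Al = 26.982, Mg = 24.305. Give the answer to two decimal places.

M(MgAl₂O₄) = 142.265 g/mol.
Mg contributes 1 × 24.305 = 24.305 g per mole.
24.305/142.265 = 0.1708 → 17.08%.

17.08 wt%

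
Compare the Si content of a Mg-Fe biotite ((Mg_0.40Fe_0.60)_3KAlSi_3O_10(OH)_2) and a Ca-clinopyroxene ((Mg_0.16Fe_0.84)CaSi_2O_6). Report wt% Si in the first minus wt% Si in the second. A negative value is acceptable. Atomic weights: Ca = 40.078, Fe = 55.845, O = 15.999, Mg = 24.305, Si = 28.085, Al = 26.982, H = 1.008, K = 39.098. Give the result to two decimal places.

Si in (Mg_0.40Fe_0.60)_3KAlSi_3O_10(OH)_2: molar mass 474.026 g/mol; 3×28.085 = 84.255 g → 17.77 wt%.
Si in (Mg_0.16Fe_0.84)CaSi_2O_6: molar mass 243.041 g/mol; 2×28.085 = 56.170 g → 23.11 wt%.
Difference = 17.77 − 23.11 = -5.34 percentage points.

-5.34 percentage points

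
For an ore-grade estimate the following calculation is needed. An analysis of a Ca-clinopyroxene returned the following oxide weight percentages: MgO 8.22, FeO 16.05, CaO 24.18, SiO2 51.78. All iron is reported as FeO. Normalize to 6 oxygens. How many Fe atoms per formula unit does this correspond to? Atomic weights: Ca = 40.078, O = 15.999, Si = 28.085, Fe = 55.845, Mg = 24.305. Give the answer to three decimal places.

MgO: 8.22/40.304 = 0.20395 mol → 0.20395 mol Mg, 0.20395 mol O.
FeO: 16.05/71.844 = 0.22340 mol → 0.22340 mol Fe, 0.22340 mol O.
CaO: 24.18/56.077 = 0.43119 mol → 0.43119 mol Ca, 0.43119 mol O.
SiO2: 51.78/60.083 = 0.86181 mol → 0.86181 mol Si, 1.72362 mol O.
Total oxygen = 2.58216 mol. Normalization factor = 6/2.58216 = 2.32364.
Fe per 6 O = 0.22340 × 2.32364 = 0.519.

0.519 Fe apfu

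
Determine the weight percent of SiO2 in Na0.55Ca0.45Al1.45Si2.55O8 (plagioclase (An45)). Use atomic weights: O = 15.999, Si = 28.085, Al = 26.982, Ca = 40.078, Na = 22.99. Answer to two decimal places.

Molar mass of Na0.55Ca0.45Al1.45Si2.55O8 = 0.55·22.99 + 0.45·40.078 + 1.45·26.982 + 2.55·28.085 + 8·15.999 = 269.412 g/mol.
Each formula unit contains 2.55 Si, equivalent to 2.55/1 = 2.5500 mol SiO2.
M(SiO2) = 1×28.085 + 2×15.999 = 60.083 g/mol.
Mass of SiO2 per formula unit = 2.5500 × 60.083 = 153.212 g.
SiO2 wt% = 153.212 / 269.412 × 100 = 56.87%.

56.87 wt%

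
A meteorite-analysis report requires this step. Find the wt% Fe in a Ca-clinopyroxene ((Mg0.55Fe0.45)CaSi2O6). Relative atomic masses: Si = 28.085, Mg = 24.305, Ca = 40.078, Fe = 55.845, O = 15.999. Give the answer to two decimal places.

Formula mass = 0.55·24.305 + 0.45·55.845 + 1·40.078 + 2·28.085 + 6·15.999 = 230.740 g/mol, of which 25.130 g is Fe.
So Fe makes up 25.130/230.740 = 0.1089 of the mass, i.e. 10.89%.

10.89 weight percent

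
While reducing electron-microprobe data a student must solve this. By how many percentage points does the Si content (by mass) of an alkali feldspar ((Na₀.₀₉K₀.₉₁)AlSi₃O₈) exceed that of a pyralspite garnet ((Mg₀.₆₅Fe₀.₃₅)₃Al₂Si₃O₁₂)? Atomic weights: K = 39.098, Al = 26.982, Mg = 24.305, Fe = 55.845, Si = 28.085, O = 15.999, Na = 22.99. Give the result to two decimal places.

M((Na₀.₀₉K₀.₉₁)AlSi₃O₈) = 276.877 g/mol, so wt% Si = 84.255/276.877 × 100 = 30.43%.
M((Mg₀.₆₅Fe₀.₃₅)₃Al₂Si₃O₁₂) = 436.239 g/mol, so wt% Si = 84.255/436.239 × 100 = 19.31%.
30.43 − 19.31 = 11.12 pp.

11.12 percentage points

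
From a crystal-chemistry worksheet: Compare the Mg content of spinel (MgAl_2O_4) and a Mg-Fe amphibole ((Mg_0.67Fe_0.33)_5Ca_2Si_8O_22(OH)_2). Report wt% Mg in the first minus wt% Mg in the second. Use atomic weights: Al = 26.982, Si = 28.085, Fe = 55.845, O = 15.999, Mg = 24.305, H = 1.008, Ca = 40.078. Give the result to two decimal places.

M(MgAl_2O_4) = 142.265 g/mol, so wt% Mg = 24.305/142.265 × 100 = 17.08%.
M((Mg_0.67Fe_0.33)_5Ca_2Si_8O_22(OH)_2) = 864.394 g/mol, so wt% Mg = 81.422/864.394 × 100 = 9.42%.
17.08 − 9.42 = 7.66 pp.

7.66 percentage points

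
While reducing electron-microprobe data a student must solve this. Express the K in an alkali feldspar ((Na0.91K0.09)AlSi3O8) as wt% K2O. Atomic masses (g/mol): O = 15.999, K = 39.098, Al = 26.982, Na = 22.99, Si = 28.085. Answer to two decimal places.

M((Na0.91K0.09)AlSi3O8) = 263.669 g/mol; M(K2O) = 94.195 g/mol.
Moles K2O per formula unit = 0.09 K ÷ 2 = 0.0450.
K2O fraction = (0.0450 × 94.195) / 263.669 = 4.239/263.669 = 0.0161.

1.61 wt%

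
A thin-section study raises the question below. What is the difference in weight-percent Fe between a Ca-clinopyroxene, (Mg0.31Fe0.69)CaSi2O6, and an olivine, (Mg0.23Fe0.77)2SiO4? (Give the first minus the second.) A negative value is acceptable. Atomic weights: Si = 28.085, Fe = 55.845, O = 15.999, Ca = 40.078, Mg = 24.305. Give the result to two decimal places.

Fe in (Mg0.31Fe0.69)CaSi2O6: molar mass 238.310 g/mol; 0.69×55.845 = 38.533 g → 16.17 wt%.
Fe in (Mg0.23Fe0.77)2SiO4: molar mass 189.263 g/mol; 1.54×55.845 = 86.001 g → 45.44 wt%.
Difference = 16.17 − 45.44 = -29.27 percentage points.

-29.27 percentage points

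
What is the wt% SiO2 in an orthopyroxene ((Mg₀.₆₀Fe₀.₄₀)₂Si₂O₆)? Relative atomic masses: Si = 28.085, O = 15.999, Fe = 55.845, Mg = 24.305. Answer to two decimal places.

53.17 wt%

Molar mass of (Mg₀.₆₀Fe₀.₄₀)₂Si₂O₆ = 1.20*24.305 + 0.80*55.845 + 2*28.085 + 6*15.999 = 226.006 g/mol.
Each formula unit contains 2 Si, equivalent to 2/1 = 2.0000 mol SiO2.
M(SiO2) = 1×28.085 + 2×15.999 = 60.083 g/mol.
Mass of SiO2 per formula unit = 2.0000 × 60.083 = 120.166 g.
SiO2 wt% = 120.166 / 226.006 × 100 = 53.17%.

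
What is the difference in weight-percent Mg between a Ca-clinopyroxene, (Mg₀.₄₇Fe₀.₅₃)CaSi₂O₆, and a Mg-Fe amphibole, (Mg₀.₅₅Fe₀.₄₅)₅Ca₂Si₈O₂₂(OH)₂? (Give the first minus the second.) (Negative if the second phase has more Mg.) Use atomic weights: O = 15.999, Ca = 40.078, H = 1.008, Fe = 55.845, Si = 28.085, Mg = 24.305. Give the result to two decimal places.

Mg in (Mg₀.₄₇Fe₀.₅₃)CaSi₂O₆: molar mass 233.263 g/mol; 0.47×24.305 = 11.423 g → 4.90 wt%.
Mg in (Mg₀.₅₅Fe₀.₄₅)₅Ca₂Si₈O₂₂(OH)₂: molar mass 883.318 g/mol; 2.75×24.305 = 66.839 g → 7.57 wt%.
Difference = 4.90 − 7.57 = -2.67 percentage points.

-2.67 percentage points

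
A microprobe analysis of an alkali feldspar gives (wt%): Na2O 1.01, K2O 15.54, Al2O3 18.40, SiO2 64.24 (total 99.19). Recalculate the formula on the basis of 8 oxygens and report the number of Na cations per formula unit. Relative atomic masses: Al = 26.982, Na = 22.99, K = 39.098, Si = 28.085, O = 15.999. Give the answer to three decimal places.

0.091 Na apfu

Na2O (M=61.979): mol = 0.01630; Na = 0.03260, O = 0.01630.
K2O (M=94.195): mol = 0.16498; K = 0.32996, O = 0.16498.
Al2O3 (M=101.961): mol = 0.18046; Al = 0.36092, O = 0.54138.
SiO2 (M=60.083): mol = 1.06919; Si = 1.06919, O = 2.13838.
ΣO = 2.86104; factor = 8/ΣO = 2.79619.
Na apfu = 0.03260 × 2.79619 = 0.091.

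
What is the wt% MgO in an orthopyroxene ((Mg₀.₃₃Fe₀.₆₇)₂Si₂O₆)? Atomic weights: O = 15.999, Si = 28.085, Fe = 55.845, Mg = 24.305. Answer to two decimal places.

10.95 wt%

M((Mg₀.₃₃Fe₀.₆₇)₂Si₂O₆) = 243.038 g/mol; M(MgO) = 40.304 g/mol.
Moles MgO per formula unit = 0.66 Mg ÷ 1 = 0.6600.
MgO fraction = (0.6600 × 40.304) / 243.038 = 26.601/243.038 = 0.1095.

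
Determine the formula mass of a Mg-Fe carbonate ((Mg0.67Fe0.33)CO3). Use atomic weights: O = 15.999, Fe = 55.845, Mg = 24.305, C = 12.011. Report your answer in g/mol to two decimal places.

M = 0.67(24.305) + 0.33(55.845) + 1(12.011) + 3(15.999)

94.72 g/mol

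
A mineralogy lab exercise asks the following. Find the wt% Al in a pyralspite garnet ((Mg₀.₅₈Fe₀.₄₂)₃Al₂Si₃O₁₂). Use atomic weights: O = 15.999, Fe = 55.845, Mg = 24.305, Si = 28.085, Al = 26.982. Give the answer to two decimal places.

Formula mass = 1.74·24.305 + 1.26·55.845 + 2·26.982 + 3·28.085 + 12·15.999 = 442.862 g/mol, of which 53.964 g is Al.
So Al makes up 53.964/442.862 = 0.1219 of the mass, i.e. 12.19%.

12.19 mass %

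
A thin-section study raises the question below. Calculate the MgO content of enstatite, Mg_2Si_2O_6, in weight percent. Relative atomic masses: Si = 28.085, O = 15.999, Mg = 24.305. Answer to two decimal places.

Formula mass = 200.774 g/mol.
2 Mg → 2.0000 mol MgO per formula unit; M(MgO) = 40.304, so MgO mass = 80.608 g.
80.608/200.774 × 100 = 40.15 wt%.

40.15 wt%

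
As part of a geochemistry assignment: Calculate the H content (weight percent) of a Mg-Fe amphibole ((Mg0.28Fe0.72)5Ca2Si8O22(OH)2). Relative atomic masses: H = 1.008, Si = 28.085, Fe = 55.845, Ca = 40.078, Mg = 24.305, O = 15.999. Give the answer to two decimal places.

0.22 weight percent

Molar mass of (Mg0.28Fe0.72)5Ca2Si8O22(OH)2: 1.40*24.305 + 3.60*55.845 + 2*40.078 + 8*28.085 + 24*15.999 + 2*1.008 = 925.897 g/mol.
Mass of H per formula unit: 2 × 1.008 = 2.016 g.
Weight fraction H = 2.016 / 925.897 = 0.0022.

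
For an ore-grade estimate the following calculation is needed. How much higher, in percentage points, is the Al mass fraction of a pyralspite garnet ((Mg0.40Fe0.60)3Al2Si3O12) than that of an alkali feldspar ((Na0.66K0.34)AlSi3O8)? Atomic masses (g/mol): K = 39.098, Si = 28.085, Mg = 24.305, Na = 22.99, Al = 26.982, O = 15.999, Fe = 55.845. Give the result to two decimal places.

1.65 percentage points

First mineral: 53.964 g Al in 459.894 g formula = 11.73 wt% Al.
Second mineral: 26.982 g Al in 267.696 g formula = 10.08 wt% Al.
11.73% − 10.08% gives a difference of 1.65 percentage points.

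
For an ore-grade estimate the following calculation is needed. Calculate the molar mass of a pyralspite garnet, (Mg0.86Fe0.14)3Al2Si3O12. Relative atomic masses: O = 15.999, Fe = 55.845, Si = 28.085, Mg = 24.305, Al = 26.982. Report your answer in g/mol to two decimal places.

M = 2.58·24.305 + 0.42·55.845 + 2·26.982 + 3·28.085 + 12·15.999

416.37 g/mol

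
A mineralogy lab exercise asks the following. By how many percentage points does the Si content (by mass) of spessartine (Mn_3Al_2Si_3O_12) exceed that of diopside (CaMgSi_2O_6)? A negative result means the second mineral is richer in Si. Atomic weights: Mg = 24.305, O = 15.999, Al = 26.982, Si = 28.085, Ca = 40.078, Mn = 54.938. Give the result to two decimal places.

-8.92 percentage points

First mineral: 84.255 g Si in 495.021 g formula = 17.02 wt% Si.
Second mineral: 56.170 g Si in 216.547 g formula = 25.94 wt% Si.
17.02% − 25.94% gives a difference of -8.92 percentage points.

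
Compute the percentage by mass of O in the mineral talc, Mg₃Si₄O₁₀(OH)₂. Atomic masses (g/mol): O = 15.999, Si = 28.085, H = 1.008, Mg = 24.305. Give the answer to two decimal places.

50.62 wt%

Formula mass = 3*24.305 + 4*28.085 + 12*15.999 + 2*1.008 = 379.259 g/mol, of which 191.988 g is O.
So O makes up 191.988/379.259 = 0.5062 of the mass, i.e. 50.62%.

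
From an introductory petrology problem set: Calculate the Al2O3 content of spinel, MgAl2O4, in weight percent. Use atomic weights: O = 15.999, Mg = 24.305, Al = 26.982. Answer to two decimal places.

71.67 wt%

Formula mass = 142.265 g/mol.
2 Al → 1.0000 mol Al2O3 per formula unit; M(Al2O3) = 101.961, so Al2O3 mass = 101.961 g.
101.961/142.265 × 100 = 71.67 wt%.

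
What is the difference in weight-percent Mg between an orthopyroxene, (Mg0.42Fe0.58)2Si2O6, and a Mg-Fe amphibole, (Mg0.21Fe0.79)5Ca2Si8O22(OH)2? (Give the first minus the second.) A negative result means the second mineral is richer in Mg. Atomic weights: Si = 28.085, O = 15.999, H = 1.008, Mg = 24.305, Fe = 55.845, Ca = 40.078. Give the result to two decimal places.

First mineral: 20.416 g Mg in 237.360 g formula = 8.60 wt% Mg.
Second mineral: 25.520 g Mg in 936.936 g formula = 2.72 wt% Mg.
8.60% − 2.72% gives a difference of 5.88 percentage points.

5.88 percentage points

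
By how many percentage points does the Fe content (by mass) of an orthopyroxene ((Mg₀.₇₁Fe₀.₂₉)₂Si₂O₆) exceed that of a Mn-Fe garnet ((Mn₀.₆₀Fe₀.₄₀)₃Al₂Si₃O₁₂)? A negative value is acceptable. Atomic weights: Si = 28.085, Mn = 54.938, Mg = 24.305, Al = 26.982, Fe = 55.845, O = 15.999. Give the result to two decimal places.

Fe in (Mg₀.₇₁Fe₀.₂₉)₂Si₂O₆: molar mass 219.067 g/mol; 0.58×55.845 = 32.390 g → 14.79 wt%.
Fe in (Mn₀.₆₀Fe₀.₄₀)₃Al₂Si₃O₁₂: molar mass 496.109 g/mol; 1.20×55.845 = 67.014 g → 13.51 wt%.
Difference = 14.79 − 13.51 = 1.28 percentage points.

1.28 percentage points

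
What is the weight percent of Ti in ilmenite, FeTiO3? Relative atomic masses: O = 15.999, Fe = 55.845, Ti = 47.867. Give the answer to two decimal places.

M(FeTiO3) = 151.709 g/mol.
Ti contributes 1 × 47.867 = 47.867 g per mole.
47.867/151.709 = 0.3155 → 31.55%.

31.55 weight percent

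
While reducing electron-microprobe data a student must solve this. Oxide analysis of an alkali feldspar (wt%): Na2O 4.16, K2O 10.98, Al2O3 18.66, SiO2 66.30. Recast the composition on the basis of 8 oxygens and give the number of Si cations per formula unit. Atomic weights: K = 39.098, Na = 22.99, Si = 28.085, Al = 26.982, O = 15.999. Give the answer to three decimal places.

4.16 wt% Na2O ÷ 61.979 g/mol = 0.06712 mol, giving 0.13424 Na and 0.06712 O.
10.98 wt% K2O ÷ 94.195 g/mol = 0.11657 mol, giving 0.23314 K and 0.11657 O.
18.66 wt% Al2O3 ÷ 101.961 g/mol = 0.18301 mol, giving 0.36602 Al and 0.54903 O.
66.30 wt% SiO2 ÷ 60.083 g/mol = 1.10347 mol, giving 1.10347 Si and 2.20694 O.
Oxygen sums to 2.93966; scaling by 8/2.93966 = 2.72140 puts the formula on 8 O.
Si: 1.10347 × 2.72140 = 3.003 atoms per formula unit.

3.003 Si apfu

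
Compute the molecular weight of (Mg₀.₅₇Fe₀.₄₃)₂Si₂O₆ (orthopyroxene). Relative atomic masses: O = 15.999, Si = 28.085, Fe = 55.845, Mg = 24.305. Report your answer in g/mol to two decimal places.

227.90 g/mol

The formula mass is the sum 1.14(24.305) + 0.86(55.845) + 2(28.085) + 6(15.999).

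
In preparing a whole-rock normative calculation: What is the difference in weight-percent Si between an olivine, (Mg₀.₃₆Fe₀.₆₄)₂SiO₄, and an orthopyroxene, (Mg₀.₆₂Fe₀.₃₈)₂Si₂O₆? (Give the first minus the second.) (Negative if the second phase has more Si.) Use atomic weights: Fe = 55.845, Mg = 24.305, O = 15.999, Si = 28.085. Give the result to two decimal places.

M((Mg₀.₃₆Fe₀.₆₄)₂SiO₄) = 181.062 g/mol, so wt% Si = 28.085/181.062 × 100 = 15.51%.
M((Mg₀.₆₂Fe₀.₃₈)₂Si₂O₆) = 224.744 g/mol, so wt% Si = 56.170/224.744 × 100 = 24.99%.
15.51 − 24.99 = -9.48 pp.

-9.48 percentage points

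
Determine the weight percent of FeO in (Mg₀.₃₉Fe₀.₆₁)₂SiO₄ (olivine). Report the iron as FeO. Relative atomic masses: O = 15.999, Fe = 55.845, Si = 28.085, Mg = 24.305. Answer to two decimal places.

Molar mass of (Mg₀.₃₉Fe₀.₆₁)₂SiO₄ = 0.78·24.305 + 1.22·55.845 + 1·28.085 + 4·15.999 = 179.170 g/mol.
Each formula unit contains 1.22 Fe, equivalent to 1.22/1 = 1.2200 mol FeO.
M(FeO) = 1×55.845 + 1×15.999 = 71.844 g/mol.
Mass of FeO per formula unit = 1.2200 × 71.844 = 87.650 g.
FeO wt% = 87.650 / 179.170 × 100 = 48.92%.

48.92 wt%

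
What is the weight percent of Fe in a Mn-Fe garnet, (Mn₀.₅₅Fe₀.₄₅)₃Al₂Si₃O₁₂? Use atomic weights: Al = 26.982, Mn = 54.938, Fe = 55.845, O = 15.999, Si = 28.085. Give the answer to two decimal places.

15.19 wt%

M((Mn₀.₅₅Fe₀.₄₅)₃Al₂Si₃O₁₂) = 496.245 g/mol.
Fe contributes 1.35 × 55.845 = 75.391 g per mole.
75.391/496.245 = 0.1519 → 15.19%.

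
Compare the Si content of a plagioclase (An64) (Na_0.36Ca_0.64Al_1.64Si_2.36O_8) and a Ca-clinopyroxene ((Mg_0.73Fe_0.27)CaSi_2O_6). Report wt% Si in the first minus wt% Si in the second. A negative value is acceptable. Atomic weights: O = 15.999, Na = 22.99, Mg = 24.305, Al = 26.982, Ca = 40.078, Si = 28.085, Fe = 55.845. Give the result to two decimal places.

-0.63 percentage points

Si in Na_0.36Ca_0.64Al_1.64Si_2.36O_8: molar mass 272.449 g/mol; 2.36×28.085 = 66.281 g → 24.33 wt%.
Si in (Mg_0.73Fe_0.27)CaSi_2O_6: molar mass 225.063 g/mol; 2×28.085 = 56.170 g → 24.96 wt%.
Difference = 24.33 − 24.96 = -0.63 percentage points.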